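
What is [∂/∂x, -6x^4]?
- 24 x^{3}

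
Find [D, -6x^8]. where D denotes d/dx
- 48 x^{7}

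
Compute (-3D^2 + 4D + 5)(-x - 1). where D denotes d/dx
- 5 x - 9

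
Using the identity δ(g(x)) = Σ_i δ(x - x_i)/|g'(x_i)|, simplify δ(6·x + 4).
\frac{\delta(x + 2/3)}{6}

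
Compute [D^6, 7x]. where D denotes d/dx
42D^{5}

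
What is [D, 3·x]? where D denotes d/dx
3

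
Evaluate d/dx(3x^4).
12 x^{3}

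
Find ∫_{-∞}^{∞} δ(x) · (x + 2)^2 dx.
4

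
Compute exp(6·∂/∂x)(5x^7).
5 x^{7} + 210 x^{6} + 3780 x^{5} + 37800 x^{4} + 226800 x^{3} + 816480 x^{2} + 1632960 x + 1399680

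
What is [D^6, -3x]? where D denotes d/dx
-18D^{5}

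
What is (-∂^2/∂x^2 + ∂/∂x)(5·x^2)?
10 x - 10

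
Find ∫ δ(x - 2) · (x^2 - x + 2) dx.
4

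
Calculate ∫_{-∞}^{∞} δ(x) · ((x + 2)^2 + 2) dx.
6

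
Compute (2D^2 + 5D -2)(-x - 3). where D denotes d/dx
2 x + 1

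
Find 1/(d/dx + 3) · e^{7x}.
\frac{e^{7 x}}{10}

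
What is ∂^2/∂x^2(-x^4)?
- 12 x^{2}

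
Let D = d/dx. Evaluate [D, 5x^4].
20 x^{3}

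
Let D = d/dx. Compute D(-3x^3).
- 9 x^{2}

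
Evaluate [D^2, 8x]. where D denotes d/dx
16D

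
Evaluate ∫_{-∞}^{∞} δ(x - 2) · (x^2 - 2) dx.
2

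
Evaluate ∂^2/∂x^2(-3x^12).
- 396 x^{10}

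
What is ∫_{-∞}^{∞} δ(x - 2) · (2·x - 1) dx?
3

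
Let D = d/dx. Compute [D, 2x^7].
14 x^{6}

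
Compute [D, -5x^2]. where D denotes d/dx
- 10 x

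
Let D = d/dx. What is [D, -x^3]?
- 3 x^{2}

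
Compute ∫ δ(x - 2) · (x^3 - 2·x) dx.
4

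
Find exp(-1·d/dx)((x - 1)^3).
x^{3} - 6 x^{2} + 12 x - 8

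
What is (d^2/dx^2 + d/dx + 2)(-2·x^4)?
4 x^{2} \left(- x^{2} - 2 x - 6\right)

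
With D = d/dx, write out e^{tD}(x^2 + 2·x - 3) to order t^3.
t^{2} + 2 t \left(x + 1\right) + x^{2} + 2 x - 3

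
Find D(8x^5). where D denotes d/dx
40 x^{4}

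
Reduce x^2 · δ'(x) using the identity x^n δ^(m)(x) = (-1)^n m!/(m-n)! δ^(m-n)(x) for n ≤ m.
0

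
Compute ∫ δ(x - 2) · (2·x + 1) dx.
5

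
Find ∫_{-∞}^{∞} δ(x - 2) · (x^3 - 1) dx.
7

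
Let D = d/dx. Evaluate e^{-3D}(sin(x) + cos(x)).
\sqrt{2} \cos{\left(- x + \frac{\pi}{4} + 3 \right)}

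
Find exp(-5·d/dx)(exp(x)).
e^{x - 5}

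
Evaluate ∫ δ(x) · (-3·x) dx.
0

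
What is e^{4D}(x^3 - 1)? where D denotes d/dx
x^{3} + 12 x^{2} + 48 x + 63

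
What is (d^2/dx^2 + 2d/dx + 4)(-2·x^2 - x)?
- 8 x^{2} - 12 x - 6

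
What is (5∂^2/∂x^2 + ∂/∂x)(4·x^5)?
20 x^{3} \left(x + 20\right)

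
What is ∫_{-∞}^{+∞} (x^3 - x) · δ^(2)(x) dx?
0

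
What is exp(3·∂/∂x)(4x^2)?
4 x^{2} + 24 x + 36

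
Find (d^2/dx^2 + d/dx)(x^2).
2 x + 2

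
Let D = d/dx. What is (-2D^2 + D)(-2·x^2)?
8 - 4 x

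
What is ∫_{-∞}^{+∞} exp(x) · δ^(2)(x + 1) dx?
e^{-1}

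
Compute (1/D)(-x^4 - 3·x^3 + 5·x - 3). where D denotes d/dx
- \frac{x^{5}}{5} - \frac{3 x^{4}}{4} + \frac{5 x^{2}}{2} - 3 x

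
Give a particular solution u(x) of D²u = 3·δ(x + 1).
\frac{3|x + 1|}{2}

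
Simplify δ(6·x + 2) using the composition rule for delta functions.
\frac{\delta(x + 1/3)}{6}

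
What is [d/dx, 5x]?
5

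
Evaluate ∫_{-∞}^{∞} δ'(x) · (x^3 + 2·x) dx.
-2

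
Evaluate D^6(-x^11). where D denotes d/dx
- 332640 x^{5}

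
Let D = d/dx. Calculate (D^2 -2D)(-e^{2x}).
0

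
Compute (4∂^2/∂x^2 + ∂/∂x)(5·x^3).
15 x \left(x + 8\right)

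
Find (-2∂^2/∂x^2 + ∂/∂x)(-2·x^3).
6 x \left(4 - x\right)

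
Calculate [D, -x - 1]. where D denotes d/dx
-1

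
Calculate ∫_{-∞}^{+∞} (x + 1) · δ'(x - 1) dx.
-1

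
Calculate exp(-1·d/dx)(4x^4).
4 x^{4} - 16 x^{3} + 24 x^{2} - 16 x + 4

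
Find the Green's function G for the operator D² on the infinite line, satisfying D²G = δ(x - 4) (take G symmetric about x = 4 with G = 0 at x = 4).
\frac{|x - 4|}{2}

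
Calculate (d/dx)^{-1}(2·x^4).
\frac{2 x^{5}}{5}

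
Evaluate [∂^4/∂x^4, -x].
-4\frac{d^{3}}{dx^{3}}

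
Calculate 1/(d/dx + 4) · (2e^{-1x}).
\frac{2 e^{- x}}{3}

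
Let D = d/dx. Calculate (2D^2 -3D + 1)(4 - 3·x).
13 - 3 x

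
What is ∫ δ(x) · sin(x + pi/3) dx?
\frac{\sqrt{3}}{2}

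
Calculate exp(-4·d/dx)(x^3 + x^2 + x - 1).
x^{3} - 11 x^{2} + 41 x - 53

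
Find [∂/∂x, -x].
-1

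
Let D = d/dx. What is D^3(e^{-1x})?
- e^{- x}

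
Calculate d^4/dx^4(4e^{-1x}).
4 e^{- x}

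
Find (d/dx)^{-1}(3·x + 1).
\frac{3 x^{2}}{2} + x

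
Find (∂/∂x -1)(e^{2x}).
e^{2 x}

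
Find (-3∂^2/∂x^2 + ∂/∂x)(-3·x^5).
15 x^{3} \left(12 - x\right)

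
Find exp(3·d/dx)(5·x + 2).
5 x + 17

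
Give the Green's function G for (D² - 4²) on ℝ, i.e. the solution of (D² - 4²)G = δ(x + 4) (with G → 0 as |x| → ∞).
-\frac{e^{-4|x + 4|}}{8}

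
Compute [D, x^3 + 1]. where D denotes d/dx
3 x^{2}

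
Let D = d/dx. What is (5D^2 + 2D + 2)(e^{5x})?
137 e^{5 x}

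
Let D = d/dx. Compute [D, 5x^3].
15 x^{2}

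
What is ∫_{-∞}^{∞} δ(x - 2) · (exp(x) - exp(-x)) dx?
2 \sinh{\left(2 \right)}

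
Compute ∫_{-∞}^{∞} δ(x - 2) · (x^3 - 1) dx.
7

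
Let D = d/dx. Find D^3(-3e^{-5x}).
375 e^{- 5 x}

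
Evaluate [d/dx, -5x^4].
- 20 x^{3}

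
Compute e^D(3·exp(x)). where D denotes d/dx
3 e^{x + 1}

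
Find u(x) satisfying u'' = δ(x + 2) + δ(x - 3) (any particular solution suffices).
\frac{|x + 2|}{2} + \frac{|x - 3|}{2}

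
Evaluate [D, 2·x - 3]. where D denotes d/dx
2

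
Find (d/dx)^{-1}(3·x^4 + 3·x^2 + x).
\frac{3 x^{5}}{5} + x^{3} + \frac{x^{2}}{2}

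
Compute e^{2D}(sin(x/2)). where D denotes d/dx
\sin{\left(\frac{x}{2} + 1 \right)}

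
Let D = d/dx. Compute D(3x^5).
15 x^{4}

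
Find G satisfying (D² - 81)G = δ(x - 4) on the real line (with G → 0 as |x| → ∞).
-\frac{e^{-9|x - 4|}}{18}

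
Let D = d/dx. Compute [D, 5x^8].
40 x^{7}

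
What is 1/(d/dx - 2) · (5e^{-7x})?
- \frac{5 e^{- 7 x}}{9}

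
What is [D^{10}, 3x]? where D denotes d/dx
30D^{9}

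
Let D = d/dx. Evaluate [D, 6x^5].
30 x^{4}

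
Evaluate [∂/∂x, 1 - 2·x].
-2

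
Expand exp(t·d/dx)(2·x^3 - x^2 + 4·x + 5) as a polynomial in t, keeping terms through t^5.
2 t^{3} + t^{2} \left(6 x - 1\right) + 2 t \left(3 x^{2} - x + 2\right) + 2 x^{3} - x^{2} + 4 x + 5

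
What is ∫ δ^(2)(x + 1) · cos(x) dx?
- \cos{\left(1 \right)}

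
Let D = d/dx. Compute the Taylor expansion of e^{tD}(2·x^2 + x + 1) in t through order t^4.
2 t^{2} + t \left(4 x + 1\right) + 2 x^{2} + x + 1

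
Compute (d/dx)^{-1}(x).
\frac{x^{2}}{2}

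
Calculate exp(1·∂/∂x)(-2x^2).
- 2 x^{2} - 4 x - 2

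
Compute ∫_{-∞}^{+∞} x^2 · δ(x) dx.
0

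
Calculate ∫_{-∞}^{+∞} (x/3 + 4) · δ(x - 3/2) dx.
\frac{9}{2}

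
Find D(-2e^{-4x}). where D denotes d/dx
8 e^{- 4 x}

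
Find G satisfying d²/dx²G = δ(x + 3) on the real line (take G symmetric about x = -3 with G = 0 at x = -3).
\frac{|x + 3|}{2}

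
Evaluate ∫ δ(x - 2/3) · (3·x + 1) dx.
3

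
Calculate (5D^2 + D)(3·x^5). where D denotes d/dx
15 x^{3} \left(x + 20\right)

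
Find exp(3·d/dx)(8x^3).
8 x^{3} + 72 x^{2} + 216 x + 216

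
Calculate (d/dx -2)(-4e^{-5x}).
28 e^{- 5 x}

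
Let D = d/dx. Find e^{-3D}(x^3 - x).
x^{3} - 9 x^{2} + 26 x - 24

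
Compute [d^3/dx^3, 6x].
18\frac{d^{2}}{dx^{2}}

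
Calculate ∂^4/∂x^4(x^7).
840 x^{3}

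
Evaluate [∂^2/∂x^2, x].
2\frac{d}{dx}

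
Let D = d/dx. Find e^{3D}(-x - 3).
- x - 6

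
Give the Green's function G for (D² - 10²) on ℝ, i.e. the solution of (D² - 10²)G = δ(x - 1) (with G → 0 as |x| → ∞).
-\frac{e^{-10|x - 1|}}{20}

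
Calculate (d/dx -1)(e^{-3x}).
- 4 e^{- 3 x}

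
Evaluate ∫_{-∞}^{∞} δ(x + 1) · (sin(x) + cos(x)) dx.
- \sin{\left(1 \right)} + \cos{\left(1 \right)}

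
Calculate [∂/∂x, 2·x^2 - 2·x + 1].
4 x - 2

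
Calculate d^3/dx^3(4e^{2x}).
32 e^{2 x}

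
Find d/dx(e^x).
e^{x}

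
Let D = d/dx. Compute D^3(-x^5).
- 60 x^{2}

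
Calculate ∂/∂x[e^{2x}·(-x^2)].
2 x \left(- x - 1\right) e^{2 x}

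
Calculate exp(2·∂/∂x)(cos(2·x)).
\cos{\left(2 x + 4 \right)}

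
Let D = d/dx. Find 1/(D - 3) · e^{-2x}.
- \frac{e^{- 2 x}}{5}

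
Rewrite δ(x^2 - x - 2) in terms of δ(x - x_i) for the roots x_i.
\frac{\delta(x - 2) + \delta(x + 1)}{3}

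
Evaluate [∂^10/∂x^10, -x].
-10\frac{d^{9}}{dx^{9}}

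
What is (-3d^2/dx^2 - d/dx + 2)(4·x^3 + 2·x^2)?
8 x^{3} - 8 x^{2} - 76 x - 12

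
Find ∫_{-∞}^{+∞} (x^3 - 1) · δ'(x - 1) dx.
-3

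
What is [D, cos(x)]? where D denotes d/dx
- \sin{\left(x \right)}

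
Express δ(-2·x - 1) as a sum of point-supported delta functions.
\frac{\delta(x + 1/2)}{2}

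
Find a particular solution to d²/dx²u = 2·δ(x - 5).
|x - 5|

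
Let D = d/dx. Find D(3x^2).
6 x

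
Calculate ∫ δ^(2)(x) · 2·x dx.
0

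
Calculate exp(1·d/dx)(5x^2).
5 x^{2} + 10 x + 5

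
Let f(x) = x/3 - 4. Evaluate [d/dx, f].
\frac{1}{3}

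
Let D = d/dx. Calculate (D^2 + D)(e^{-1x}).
0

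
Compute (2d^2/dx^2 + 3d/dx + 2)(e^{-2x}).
4 e^{- 2 x}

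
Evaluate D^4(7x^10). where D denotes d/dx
35280 x^{6}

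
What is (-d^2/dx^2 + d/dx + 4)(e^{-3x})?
- 8 e^{- 3 x}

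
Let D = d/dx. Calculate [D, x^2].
2 x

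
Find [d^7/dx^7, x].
7\frac{d^{6}}{dx^{6}}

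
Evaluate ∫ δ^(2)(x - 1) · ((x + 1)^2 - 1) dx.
2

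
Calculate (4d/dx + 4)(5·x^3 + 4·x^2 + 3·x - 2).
20 x^{3} + 76 x^{2} + 44 x + 4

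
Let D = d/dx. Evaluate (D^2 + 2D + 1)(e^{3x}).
16 e^{3 x}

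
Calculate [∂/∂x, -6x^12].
- 72 x^{11}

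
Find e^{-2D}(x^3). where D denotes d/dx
x^{3} - 6 x^{2} + 12 x - 8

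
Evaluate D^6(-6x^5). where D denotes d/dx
0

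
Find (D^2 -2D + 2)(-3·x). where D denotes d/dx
6 - 6 x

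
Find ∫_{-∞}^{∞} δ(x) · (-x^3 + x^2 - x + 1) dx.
1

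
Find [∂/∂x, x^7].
7 x^{6}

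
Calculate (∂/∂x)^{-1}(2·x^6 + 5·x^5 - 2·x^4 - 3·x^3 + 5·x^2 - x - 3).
\frac{2 x^{7}}{7} + \frac{5 x^{6}}{6} - \frac{2 x^{5}}{5} - \frac{3 x^{4}}{4} + \frac{5 x^{3}}{3} - \frac{x^{2}}{2} - 3 x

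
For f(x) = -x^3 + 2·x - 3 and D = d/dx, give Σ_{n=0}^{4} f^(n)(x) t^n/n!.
- t^{3} - 3 t^{2} x - t \left(3 x^{2} - 2\right) - x^{3} + 2 x - 3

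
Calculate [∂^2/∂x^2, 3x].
6\frac{d}{dx}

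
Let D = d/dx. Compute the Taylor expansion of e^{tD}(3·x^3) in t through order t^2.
3 x \left(3 t^{2} + 3 t x + x^{2}\right)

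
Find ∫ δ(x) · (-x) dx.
0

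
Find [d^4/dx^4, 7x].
28\frac{d^{3}}{dx^{3}}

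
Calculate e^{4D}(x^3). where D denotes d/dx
x^{3} + 12 x^{2} + 48 x + 64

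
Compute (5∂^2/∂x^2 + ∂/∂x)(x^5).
5 x^{3} \left(x + 20\right)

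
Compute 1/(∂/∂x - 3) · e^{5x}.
\frac{e^{5 x}}{2}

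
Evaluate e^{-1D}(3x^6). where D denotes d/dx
3 x^{6} - 18 x^{5} + 45 x^{4} - 60 x^{3} + 45 x^{2} - 18 x + 3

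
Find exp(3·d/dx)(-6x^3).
- 6 x^{3} - 54 x^{2} - 162 x - 162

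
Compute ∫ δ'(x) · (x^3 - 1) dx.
0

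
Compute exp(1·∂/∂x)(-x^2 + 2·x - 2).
- x^{2} - 1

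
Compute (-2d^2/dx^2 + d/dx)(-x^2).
4 - 2 x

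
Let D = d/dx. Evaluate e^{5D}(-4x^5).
- 4 x^{5} - 100 x^{4} - 1000 x^{3} - 5000 x^{2} - 12500 x - 12500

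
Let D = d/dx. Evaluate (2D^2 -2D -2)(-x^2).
2 x^{2} + 4 x - 4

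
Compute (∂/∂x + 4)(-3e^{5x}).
- 27 e^{5 x}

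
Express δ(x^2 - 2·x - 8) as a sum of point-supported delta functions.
\frac{\delta(x - 4) + \delta(x + 2)}{6}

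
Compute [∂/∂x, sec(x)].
\tan{\left(x \right)} \sec{\left(x \right)}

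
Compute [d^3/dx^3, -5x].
-15\frac{d^{2}}{dx^{2}}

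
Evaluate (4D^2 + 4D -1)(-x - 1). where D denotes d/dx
x - 3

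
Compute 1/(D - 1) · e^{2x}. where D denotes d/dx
e^{2 x}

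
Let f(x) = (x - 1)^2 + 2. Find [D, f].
2 x - 2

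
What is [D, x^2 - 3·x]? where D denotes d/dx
2 x - 3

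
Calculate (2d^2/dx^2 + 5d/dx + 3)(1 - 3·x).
- 9 x - 12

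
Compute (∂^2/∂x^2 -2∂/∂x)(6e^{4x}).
48 e^{4 x}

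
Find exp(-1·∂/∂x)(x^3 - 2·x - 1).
x \left(x^{2} - 3 x + 1\right)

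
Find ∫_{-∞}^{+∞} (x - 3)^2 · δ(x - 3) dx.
0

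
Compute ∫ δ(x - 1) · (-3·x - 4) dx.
-7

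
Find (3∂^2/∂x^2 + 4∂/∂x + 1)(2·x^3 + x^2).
2 x^{3} + 25 x^{2} + 44 x + 6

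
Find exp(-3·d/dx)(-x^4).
- x^{4} + 12 x^{3} - 54 x^{2} + 108 x - 81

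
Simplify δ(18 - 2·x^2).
\frac{\delta(x - 3) + \delta(x + 3)}{12}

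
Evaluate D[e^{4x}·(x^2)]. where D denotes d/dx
2 x \left(2 x + 1\right) e^{4 x}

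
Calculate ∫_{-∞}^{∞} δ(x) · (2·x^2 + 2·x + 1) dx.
1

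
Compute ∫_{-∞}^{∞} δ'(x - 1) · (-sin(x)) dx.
\cos{\left(1 \right)}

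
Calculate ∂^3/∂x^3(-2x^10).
- 1440 x^{7}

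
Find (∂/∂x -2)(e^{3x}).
e^{3 x}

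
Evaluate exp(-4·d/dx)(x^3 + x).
x^{3} - 12 x^{2} + 49 x - 68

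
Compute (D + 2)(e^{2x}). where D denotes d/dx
4 e^{2 x}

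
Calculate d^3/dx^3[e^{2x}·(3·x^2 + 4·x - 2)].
\left(24 x^{2} + 104 x + 68\right) e^{2 x}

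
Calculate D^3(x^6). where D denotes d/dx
120 x^{3}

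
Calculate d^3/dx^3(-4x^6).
- 480 x^{3}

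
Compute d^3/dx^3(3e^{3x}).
81 e^{3 x}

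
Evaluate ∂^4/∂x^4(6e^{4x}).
1536 e^{4 x}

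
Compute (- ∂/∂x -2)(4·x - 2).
- 8 x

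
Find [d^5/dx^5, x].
5\frac{d^{4}}{dx^{4}}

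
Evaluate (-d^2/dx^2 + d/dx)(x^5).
5 x^{3} \left(x - 4\right)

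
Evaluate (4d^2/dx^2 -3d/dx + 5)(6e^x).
36 e^{x}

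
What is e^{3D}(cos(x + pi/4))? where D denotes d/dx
\cos{\left(x + \frac{\pi}{4} + 3 \right)}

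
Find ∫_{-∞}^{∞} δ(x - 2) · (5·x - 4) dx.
6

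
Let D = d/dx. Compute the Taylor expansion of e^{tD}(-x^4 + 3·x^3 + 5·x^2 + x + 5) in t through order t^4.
- t^{4} + t^{3} \left(3 - 4 x\right) + t^{2} \left(- 6 x^{2} + 9 x + 5\right) + t \left(- 4 x^{3} + 9 x^{2} + 10 x + 1\right) - x^{4} + 3 x^{3} + 5 x^{2} + x + 5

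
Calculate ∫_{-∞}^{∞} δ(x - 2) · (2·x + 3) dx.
7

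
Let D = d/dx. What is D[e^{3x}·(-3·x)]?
\left(- 9 x - 3\right) e^{3 x}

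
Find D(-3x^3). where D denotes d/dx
- 9 x^{2}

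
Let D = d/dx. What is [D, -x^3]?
- 3 x^{2}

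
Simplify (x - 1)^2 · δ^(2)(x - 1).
2\delta(x - 1)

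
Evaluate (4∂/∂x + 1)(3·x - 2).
3 x + 10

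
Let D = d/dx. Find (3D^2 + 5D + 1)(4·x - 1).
4 x + 19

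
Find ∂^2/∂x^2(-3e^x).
- 3 e^{x}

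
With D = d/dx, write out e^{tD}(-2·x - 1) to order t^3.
- 2 t - 2 x - 1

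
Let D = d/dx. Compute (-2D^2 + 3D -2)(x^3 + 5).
- 2 x^{3} + 9 x^{2} - 12 x - 10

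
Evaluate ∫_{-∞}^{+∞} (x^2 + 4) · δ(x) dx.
4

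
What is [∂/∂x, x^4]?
4 x^{3}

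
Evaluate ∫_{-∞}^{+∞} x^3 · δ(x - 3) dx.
27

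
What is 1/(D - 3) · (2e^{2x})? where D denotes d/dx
- 2 e^{2 x}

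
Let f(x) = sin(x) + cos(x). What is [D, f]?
- \sin{\left(x \right)} + \cos{\left(x \right)}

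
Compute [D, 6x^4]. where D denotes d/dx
24 x^{3}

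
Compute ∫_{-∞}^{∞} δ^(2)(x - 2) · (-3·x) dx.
0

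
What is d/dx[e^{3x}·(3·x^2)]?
3 x \left(3 x + 2\right) e^{3 x}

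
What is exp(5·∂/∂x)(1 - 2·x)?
- 2 x - 9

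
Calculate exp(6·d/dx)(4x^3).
4 x^{3} + 72 x^{2} + 432 x + 864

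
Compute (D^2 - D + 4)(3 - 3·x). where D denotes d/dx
15 - 12 x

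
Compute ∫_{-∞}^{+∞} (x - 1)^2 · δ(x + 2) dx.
9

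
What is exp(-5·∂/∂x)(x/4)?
\frac{x}{4} - \frac{5}{4}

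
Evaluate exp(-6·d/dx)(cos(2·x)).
\cos{\left(2 x - 12 \right)}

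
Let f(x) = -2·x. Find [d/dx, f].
-2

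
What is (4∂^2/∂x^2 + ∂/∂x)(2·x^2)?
4 x + 16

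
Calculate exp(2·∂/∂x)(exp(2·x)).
e^{2 x + 4}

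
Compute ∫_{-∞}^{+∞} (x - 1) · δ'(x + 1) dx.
-1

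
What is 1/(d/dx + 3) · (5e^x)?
\frac{5 e^{x}}{4}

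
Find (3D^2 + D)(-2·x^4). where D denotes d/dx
8 x^{2} \left(- x - 9\right)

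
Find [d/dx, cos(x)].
- \sin{\left(x \right)}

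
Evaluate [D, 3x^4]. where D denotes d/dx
12 x^{3}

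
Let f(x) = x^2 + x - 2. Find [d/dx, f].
2 x + 1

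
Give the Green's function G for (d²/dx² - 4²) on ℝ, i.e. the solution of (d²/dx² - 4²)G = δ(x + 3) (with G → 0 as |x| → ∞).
-\frac{e^{-4|x + 3|}}{8}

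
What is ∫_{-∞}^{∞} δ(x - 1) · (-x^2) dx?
-1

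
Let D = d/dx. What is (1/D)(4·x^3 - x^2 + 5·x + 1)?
x^{4} - \frac{x^{3}}{3} + \frac{5 x^{2}}{2} + x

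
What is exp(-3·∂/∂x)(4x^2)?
4 x^{2} - 24 x + 36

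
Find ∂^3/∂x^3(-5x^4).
- 120 x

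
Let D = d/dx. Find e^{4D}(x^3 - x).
x^{3} + 12 x^{2} + 47 x + 60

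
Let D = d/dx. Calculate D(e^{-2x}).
- 2 e^{- 2 x}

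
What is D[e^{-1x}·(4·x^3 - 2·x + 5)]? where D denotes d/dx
\left(- 4 x^{3} + 12 x^{2} + 2 x - 7\right) e^{- x}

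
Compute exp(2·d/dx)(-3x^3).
- 3 x^{3} - 18 x^{2} - 36 x - 24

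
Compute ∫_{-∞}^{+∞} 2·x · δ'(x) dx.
-2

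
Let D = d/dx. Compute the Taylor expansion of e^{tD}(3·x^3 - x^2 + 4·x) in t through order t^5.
3 t^{3} + t^{2} \left(9 x - 1\right) + t \left(9 x^{2} - 2 x + 4\right) + 3 x^{3} - x^{2} + 4 x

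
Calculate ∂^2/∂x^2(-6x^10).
- 540 x^{8}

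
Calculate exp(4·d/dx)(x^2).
x^{2} + 8 x + 16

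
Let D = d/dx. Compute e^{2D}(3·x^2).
3 x^{2} + 12 x + 12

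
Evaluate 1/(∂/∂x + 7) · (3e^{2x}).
\frac{e^{2 x}}{3}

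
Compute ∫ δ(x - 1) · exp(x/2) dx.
e^{\frac{1}{2}}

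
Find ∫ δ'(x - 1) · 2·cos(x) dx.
2 \sin{\left(1 \right)}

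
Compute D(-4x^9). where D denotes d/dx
- 36 x^{8}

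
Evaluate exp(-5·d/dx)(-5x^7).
- 5 x^{7} + 175 x^{6} - 2625 x^{5} + 21875 x^{4} - 109375 x^{3} + 328125 x^{2} - 546875 x + 390625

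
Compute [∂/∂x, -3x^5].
- 15 x^{4}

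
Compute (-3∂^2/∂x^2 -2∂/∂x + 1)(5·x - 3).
5 x - 13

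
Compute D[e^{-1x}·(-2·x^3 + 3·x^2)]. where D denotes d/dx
x \left(2 x^{2} - 9 x + 6\right) e^{- x}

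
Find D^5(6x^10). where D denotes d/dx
181440 x^{5}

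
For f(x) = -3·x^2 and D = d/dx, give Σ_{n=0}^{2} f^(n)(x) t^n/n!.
- 3 t^{2} - 6 t x - 3 x^{2}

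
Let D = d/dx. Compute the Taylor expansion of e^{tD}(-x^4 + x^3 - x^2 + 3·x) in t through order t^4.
- t^{4} - t^{3} \left(4 x - 1\right) - t^{2} \left(6 x^{2} - 3 x + 1\right) - t \left(4 x^{3} - 3 x^{2} + 2 x - 3\right) - x^{4} + x^{3} - x^{2} + 3 x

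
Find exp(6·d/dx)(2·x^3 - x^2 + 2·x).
2 x^{3} + 35 x^{2} + 206 x + 408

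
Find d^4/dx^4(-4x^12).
- 47520 x^{8}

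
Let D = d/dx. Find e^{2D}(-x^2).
- x^{2} - 4 x - 4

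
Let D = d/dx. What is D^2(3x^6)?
90 x^{4}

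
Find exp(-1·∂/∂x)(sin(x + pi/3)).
\sin{\left(x - 1 + \frac{\pi}{3} \right)}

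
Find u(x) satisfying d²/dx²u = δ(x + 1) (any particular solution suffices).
\frac{|x + 1|}{2}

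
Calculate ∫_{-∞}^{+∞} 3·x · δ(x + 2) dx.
-6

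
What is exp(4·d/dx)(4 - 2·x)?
- 2 x - 4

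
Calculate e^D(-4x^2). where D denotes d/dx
- 4 x^{2} - 8 x - 4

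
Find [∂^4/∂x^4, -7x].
-28\frac{d^{3}}{dx^{3}}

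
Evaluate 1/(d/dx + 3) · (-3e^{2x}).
- \frac{3 e^{2 x}}{5}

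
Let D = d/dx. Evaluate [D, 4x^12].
48 x^{11}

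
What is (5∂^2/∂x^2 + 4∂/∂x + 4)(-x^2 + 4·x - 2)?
- 4 x^{2} + 8 x - 2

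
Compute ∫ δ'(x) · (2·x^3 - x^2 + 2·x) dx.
-2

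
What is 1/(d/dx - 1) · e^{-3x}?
- \frac{e^{- 3 x}}{4}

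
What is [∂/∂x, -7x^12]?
- 84 x^{11}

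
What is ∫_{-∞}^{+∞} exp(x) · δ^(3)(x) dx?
-1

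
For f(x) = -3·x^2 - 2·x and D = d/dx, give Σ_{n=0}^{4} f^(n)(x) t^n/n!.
- 3 t^{2} - 2 t \left(3 x + 1\right) - 3 x^{2} - 2 x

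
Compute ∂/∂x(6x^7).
42 x^{6}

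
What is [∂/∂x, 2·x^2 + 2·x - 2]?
4 x + 2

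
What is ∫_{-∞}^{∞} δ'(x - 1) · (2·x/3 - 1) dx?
- \frac{2}{3}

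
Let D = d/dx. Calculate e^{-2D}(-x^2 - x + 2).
x \left(3 - x\right)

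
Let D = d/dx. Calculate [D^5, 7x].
35D^{4}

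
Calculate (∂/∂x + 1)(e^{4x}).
5 e^{4 x}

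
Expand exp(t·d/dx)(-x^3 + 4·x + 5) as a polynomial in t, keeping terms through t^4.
- t^{3} - 3 t^{2} x - t \left(3 x^{2} - 4\right) - x^{3} + 4 x + 5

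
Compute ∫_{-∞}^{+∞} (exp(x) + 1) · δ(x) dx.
2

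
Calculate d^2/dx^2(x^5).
20 x^{3}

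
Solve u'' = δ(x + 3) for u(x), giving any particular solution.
\frac{|x + 3|}{2}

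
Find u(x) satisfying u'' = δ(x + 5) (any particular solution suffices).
\frac{|x + 5|}{2}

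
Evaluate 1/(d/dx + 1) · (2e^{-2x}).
- 2 e^{- 2 x}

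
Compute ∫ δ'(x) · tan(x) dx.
-1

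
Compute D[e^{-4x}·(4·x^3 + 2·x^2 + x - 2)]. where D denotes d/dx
\left(- 16 x^{3} + 4 x^{2} + 9\right) e^{- 4 x}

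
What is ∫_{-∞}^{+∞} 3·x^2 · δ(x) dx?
0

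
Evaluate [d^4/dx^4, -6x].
-24\frac{d^{3}}{dx^{3}}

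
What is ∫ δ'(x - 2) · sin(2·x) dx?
- 2 \cos{\left(4 \right)}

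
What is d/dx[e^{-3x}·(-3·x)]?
3 \left(3 x - 1\right) e^{- 3 x}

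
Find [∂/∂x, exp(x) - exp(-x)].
2 \cosh{\left(x \right)}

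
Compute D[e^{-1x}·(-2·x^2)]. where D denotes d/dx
2 x \left(x - 2\right) e^{- x}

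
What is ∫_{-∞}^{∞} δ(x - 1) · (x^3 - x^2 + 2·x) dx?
2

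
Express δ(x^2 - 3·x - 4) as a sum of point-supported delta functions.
\frac{\delta(x + 1) + \delta(x - 4)}{5}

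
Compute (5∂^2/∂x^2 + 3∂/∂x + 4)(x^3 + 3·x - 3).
4 x^{3} + 9 x^{2} + 42 x - 3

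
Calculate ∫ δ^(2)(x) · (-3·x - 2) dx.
0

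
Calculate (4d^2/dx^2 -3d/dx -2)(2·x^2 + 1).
- 4 x^{2} - 12 x + 14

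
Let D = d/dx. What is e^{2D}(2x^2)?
2 x^{2} + 8 x + 8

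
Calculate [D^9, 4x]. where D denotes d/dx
36D^{8}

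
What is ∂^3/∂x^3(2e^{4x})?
128 e^{4 x}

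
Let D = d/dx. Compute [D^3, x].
3D^{2}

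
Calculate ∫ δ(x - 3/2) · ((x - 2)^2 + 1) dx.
\frac{5}{4}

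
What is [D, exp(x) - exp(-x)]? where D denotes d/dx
2 \cosh{\left(x \right)}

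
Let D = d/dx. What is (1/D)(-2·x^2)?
- \frac{2 x^{3}}{3}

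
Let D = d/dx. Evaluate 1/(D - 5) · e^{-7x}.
- \frac{e^{- 7 x}}{12}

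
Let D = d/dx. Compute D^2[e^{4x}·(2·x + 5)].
32 \left(x + 3\right) e^{4 x}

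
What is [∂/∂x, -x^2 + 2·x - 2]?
2 - 2 x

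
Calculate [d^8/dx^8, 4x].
32\frac{d^{7}}{dx^{7}}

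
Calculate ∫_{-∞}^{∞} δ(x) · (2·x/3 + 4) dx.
4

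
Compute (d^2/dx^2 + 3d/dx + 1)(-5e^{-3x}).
- 5 e^{- 3 x}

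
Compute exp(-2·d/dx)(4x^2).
4 x^{2} - 16 x + 16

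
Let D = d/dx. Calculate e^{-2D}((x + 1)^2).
x^{2} - 2 x + 1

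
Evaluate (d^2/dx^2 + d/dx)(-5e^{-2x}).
- 10 e^{- 2 x}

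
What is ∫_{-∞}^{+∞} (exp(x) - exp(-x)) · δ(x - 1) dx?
2 \sinh{\left(1 \right)}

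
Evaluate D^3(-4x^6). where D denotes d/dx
- 480 x^{3}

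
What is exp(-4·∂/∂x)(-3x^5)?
- 3 x^{5} + 60 x^{4} - 480 x^{3} + 1920 x^{2} - 3840 x + 3072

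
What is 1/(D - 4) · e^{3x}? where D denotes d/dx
- e^{3 x}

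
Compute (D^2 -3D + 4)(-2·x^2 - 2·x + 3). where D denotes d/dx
- 8 x^{2} + 4 x + 14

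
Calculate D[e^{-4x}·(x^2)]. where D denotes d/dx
2 x \left(1 - 2 x\right) e^{- 4 x}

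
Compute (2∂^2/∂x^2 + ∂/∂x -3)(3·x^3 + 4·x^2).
- 9 x^{3} - 3 x^{2} + 44 x + 16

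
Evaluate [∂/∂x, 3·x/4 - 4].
\frac{3}{4}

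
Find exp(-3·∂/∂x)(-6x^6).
- 6 x^{6} + 108 x^{5} - 810 x^{4} + 3240 x^{3} - 7290 x^{2} + 8748 x - 4374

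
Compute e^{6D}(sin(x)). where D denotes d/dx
\sin{\left(x + 6 \right)}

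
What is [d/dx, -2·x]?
-2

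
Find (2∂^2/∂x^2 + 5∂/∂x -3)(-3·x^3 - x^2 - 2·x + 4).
9 x^{3} - 42 x^{2} - 40 x - 26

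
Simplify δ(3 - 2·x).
\frac{\delta(x - 3/2)}{2}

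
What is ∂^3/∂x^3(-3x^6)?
- 360 x^{3}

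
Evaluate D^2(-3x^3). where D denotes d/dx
- 18 x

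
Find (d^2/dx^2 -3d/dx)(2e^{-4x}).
56 e^{- 4 x}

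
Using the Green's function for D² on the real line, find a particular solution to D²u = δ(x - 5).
\frac{|x - 5|}{2}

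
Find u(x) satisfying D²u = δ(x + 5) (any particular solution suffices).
\frac{|x + 5|}{2}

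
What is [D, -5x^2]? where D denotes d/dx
- 10 x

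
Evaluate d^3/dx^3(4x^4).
96 x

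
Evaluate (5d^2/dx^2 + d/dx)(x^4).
4 x^{2} \left(x + 15\right)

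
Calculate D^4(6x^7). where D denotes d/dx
5040 x^{3}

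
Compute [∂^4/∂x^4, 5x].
20\frac{d^{3}}{dx^{3}}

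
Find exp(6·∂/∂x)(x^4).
x^{4} + 24 x^{3} + 216 x^{2} + 864 x + 1296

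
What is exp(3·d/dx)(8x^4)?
8 x^{4} + 96 x^{3} + 432 x^{2} + 864 x + 648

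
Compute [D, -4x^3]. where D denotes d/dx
- 12 x^{2}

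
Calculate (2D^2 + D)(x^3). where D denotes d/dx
3 x \left(x + 4\right)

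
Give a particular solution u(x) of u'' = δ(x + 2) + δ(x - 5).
\frac{|x + 2|}{2} + \frac{|x - 5|}{2}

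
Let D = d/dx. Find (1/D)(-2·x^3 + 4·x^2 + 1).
- \frac{x^{4}}{2} + \frac{4 x^{3}}{3} + x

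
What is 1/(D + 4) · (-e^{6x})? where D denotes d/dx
- \frac{e^{6 x}}{10}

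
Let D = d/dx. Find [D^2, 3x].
6D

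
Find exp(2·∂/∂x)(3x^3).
3 x^{3} + 18 x^{2} + 36 x + 24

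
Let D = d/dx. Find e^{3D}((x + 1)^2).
x^{2} + 8 x + 16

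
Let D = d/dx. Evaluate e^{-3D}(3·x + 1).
3 x - 8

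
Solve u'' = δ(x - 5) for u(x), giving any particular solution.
\frac{|x - 5|}{2}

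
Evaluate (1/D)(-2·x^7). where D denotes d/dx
- \frac{x^{8}}{4}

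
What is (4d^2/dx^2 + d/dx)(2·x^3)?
6 x \left(x + 8\right)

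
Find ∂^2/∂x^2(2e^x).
2 e^{x}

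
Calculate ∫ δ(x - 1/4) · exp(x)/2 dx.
\frac{e^{\frac{1}{4}}}{2}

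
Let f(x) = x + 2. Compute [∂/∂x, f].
1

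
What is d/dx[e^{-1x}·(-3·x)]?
3 \left(x - 1\right) e^{- x}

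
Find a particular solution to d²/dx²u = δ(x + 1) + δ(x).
\frac{|x + 1|}{2} + \frac{|x|}{2}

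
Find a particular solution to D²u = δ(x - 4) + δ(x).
\frac{|x - 4|}{2} + \frac{|x|}{2}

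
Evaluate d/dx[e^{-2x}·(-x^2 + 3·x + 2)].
\left(2 x^{2} - 8 x - 1\right) e^{- 2 x}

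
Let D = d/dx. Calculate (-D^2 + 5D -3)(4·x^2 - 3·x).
- 12 x^{2} + 49 x - 23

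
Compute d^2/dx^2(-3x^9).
- 216 x^{7}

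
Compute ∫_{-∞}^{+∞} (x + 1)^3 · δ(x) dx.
1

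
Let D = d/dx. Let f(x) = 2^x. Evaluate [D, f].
2^{x} \log{\left(2 \right)}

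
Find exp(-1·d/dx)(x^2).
x^{2} - 2 x + 1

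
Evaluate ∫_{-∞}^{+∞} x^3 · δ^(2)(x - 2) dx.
12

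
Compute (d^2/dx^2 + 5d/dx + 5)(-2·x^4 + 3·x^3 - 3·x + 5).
- 10 x^{4} - 25 x^{3} + 21 x^{2} + 3 x + 10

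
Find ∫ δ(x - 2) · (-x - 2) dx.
-4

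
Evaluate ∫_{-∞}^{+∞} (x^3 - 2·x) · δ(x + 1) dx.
1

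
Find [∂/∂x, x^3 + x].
3 x^{2} + 1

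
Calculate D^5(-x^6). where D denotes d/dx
- 720 x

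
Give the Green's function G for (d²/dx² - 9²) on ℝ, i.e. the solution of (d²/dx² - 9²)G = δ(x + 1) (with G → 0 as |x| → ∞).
-\frac{e^{-9|x + 1|}}{18}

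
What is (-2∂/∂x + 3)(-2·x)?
4 - 6 x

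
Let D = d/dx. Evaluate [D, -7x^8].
- 56 x^{7}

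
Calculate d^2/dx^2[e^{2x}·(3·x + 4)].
\left(12 x + 28\right) e^{2 x}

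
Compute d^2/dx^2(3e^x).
3 e^{x}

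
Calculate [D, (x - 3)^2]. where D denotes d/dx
2 x - 6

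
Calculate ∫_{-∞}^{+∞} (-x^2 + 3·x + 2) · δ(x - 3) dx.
2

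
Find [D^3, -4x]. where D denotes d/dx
-12D^{2}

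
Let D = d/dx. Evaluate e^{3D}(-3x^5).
- 3 x^{5} - 45 x^{4} - 270 x^{3} - 810 x^{2} - 1215 x - 729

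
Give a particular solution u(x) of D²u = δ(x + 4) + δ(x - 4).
\frac{|x + 4|}{2} + \frac{|x - 4|}{2}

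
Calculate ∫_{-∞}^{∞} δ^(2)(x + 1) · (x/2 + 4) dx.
0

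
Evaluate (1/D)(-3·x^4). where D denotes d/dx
- \frac{3 x^{5}}{5}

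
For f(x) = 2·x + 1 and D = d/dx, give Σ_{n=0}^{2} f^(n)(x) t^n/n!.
2 t + 2 x + 1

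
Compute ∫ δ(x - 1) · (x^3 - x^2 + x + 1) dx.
2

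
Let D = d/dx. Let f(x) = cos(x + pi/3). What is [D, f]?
- \sin{\left(x + \frac{\pi}{3} \right)}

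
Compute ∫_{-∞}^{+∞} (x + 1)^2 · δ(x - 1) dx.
4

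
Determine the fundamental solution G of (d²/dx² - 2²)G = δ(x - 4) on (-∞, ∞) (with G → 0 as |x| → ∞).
-\frac{e^{-2|x - 4|}}{4}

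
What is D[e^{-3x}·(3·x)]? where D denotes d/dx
3 \left(1 - 3 x\right) e^{- 3 x}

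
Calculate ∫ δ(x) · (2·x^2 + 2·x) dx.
0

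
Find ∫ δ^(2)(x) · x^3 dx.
0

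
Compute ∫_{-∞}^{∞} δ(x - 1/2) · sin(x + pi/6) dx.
\sin{\left(\frac{1}{2} + \frac{\pi}{6} \right)}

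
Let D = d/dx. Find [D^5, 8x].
40D^{4}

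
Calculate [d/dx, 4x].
4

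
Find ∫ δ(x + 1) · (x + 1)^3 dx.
0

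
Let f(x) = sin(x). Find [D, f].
\cos{\left(x \right)}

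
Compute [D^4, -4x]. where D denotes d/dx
-16D^{3}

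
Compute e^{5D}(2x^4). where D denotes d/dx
2 x^{4} + 40 x^{3} + 300 x^{2} + 1000 x + 1250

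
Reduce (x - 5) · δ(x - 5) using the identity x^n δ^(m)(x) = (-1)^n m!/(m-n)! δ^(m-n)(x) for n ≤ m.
0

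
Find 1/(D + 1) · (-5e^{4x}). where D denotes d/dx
- e^{4 x}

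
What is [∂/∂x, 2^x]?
2^{x} \log{\left(2 \right)}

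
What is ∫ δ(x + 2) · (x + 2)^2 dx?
0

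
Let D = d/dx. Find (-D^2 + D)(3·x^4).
12 x^{2} \left(x - 3\right)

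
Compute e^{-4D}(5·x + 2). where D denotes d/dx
5 x - 18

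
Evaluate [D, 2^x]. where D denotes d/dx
2^{x} \log{\left(2 \right)}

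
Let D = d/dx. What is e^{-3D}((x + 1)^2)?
x^{2} - 4 x + 4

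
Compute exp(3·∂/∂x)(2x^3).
2 x^{3} + 18 x^{2} + 54 x + 54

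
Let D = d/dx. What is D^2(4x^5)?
80 x^{3}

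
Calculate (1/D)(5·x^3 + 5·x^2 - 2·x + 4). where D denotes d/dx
\frac{5 x^{4}}{4} + \frac{5 x^{3}}{3} - x^{2} + 4 x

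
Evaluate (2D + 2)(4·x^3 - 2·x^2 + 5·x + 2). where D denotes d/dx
8 x^{3} + 20 x^{2} + 2 x + 14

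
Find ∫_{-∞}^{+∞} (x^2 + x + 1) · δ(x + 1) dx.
1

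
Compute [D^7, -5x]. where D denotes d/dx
-35D^{6}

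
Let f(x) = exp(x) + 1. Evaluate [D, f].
e^{x}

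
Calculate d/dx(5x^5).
25 x^{4}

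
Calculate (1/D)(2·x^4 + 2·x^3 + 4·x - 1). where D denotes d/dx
\frac{2 x^{5}}{5} + \frac{x^{4}}{2} + 2 x^{2} - x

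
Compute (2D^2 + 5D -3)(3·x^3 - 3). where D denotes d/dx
- 9 x^{3} + 45 x^{2} + 36 x + 9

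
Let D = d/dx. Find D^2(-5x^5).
- 100 x^{3}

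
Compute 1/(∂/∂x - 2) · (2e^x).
- 2 e^{x}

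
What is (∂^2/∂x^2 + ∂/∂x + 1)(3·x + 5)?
3 x + 8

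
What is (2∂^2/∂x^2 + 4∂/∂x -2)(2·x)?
8 - 4 x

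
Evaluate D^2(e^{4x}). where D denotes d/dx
16 e^{4 x}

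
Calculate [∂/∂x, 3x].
3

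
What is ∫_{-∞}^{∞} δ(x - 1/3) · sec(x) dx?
\sec{\left(\frac{1}{3} \right)}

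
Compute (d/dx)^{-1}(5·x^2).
\frac{5 x^{3}}{3}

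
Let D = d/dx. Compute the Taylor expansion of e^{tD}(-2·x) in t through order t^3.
- 2 t - 2 x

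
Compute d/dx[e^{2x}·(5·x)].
\left(10 x + 5\right) e^{2 x}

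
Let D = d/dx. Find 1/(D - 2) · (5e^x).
- 5 e^{x}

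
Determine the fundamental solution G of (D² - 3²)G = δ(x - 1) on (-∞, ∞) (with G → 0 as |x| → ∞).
-\frac{e^{-3|x - 1|}}{6}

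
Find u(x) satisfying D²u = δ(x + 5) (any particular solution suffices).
\frac{|x + 5|}{2}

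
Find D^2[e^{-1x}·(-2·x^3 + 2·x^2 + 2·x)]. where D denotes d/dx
2 x \left(- x^{2} + 7 x - 9\right) e^{- x}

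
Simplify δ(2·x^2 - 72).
\frac{\delta(x - 6) + \delta(x + 6)}{24}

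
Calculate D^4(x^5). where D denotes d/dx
120 x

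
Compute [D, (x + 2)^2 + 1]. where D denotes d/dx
2 x + 4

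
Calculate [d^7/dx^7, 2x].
14\frac{d^{6}}{dx^{6}}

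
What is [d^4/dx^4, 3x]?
12\frac{d^{3}}{dx^{3}}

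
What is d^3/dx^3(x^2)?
0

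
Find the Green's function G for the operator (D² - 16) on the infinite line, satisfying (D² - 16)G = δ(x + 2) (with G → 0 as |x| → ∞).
-\frac{e^{-4|x + 2|}}{8}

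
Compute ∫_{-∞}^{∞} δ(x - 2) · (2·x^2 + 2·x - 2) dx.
10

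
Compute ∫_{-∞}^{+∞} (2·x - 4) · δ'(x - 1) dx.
-2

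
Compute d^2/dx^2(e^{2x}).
4 e^{2 x}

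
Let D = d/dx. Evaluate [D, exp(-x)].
- e^{- x}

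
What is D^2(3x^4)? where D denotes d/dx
36 x^{2}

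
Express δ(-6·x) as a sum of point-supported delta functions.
\frac{\delta(x)}{6}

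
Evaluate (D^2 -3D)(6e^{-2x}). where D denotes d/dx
60 e^{- 2 x}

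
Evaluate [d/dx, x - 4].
1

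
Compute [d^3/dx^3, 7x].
21\frac{d^{2}}{dx^{2}}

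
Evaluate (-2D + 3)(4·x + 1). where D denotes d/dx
12 x - 5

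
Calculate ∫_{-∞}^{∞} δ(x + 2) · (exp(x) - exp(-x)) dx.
- 2 \sinh{\left(2 \right)}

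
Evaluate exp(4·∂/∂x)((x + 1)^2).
x^{2} + 10 x + 25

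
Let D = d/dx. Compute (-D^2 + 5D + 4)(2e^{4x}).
16 e^{4 x}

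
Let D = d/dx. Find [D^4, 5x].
20D^{3}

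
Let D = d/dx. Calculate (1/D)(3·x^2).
x^{3}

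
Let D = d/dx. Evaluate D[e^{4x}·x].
\left(4 x + 1\right) e^{4 x}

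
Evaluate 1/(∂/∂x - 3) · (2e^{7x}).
\frac{e^{7 x}}{2}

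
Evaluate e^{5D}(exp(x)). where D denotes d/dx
e^{x + 5}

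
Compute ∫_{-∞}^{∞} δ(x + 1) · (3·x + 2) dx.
-1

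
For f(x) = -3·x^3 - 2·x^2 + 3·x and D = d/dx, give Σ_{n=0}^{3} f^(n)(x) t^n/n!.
- 3 t^{3} - t^{2} \left(9 x + 2\right) - t \left(9 x^{2} + 4 x - 3\right) - 3 x^{3} - 2 x^{2} + 3 x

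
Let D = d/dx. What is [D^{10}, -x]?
-10D^{9}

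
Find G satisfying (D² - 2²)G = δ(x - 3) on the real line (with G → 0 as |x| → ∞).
-\frac{e^{-2|x - 3|}}{4}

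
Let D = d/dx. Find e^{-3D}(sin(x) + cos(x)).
\sqrt{2} \cos{\left(- x + \frac{\pi}{4} + 3 \right)}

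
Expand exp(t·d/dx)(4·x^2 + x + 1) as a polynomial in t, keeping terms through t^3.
4 t^{2} + t \left(8 x + 1\right) + 4 x^{2} + x + 1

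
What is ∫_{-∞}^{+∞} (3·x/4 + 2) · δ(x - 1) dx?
\frac{11}{4}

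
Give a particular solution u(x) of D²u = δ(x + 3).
\frac{|x + 3|}{2}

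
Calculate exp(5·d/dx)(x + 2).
x + 7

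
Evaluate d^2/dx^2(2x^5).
40 x^{3}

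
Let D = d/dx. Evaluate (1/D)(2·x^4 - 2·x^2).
\frac{2 x^{5}}{5} - \frac{2 x^{3}}{3}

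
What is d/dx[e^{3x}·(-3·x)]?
\left(- 9 x - 3\right) e^{3 x}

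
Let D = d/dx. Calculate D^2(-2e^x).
- 2 e^{x}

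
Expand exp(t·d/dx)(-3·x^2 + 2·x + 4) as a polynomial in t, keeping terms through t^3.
- 3 t^{2} - 2 t \left(3 x - 1\right) - 3 x^{2} + 2 x + 4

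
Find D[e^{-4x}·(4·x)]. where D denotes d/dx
4 \left(1 - 4 x\right) e^{- 4 x}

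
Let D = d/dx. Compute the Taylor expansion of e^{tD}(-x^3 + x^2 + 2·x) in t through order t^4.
- t^{3} + t^{2} \left(1 - 3 x\right) + t \left(- 3 x^{2} + 2 x + 2\right) - x^{3} + x^{2} + 2 x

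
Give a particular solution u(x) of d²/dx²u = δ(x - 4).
\frac{|x - 4|}{2}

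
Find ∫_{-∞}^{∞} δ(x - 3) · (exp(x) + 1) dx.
1 + e^{3}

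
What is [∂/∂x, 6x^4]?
24 x^{3}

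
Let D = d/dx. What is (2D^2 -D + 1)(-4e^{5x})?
- 184 e^{5 x}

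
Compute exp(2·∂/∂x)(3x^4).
3 x^{4} + 24 x^{3} + 72 x^{2} + 96 x + 48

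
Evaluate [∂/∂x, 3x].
3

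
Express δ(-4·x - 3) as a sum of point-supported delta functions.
\frac{\delta(x + 3/4)}{4}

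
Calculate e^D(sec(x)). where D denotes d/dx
\sec{\left(x + 1 \right)}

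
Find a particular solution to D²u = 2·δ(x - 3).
|x - 3|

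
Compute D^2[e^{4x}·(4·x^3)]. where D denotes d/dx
8 x \left(8 x^{2} + 12 x + 3\right) e^{4 x}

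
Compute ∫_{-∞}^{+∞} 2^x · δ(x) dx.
1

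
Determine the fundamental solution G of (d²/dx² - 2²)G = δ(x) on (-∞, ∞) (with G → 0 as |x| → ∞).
-\frac{e^{-2|x|}}{4}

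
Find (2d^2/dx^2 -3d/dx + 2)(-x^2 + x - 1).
- 2 x^{2} + 8 x - 9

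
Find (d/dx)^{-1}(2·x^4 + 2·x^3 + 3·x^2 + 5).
\frac{2 x^{5}}{5} + \frac{x^{4}}{2} + x^{3} + 5 x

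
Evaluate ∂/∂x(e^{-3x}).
- 3 e^{- 3 x}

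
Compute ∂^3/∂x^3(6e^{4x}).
384 e^{4 x}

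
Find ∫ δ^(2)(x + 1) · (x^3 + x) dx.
-6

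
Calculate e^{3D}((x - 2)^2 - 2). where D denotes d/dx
x^{2} + 2 x - 1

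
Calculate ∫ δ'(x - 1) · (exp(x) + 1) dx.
- e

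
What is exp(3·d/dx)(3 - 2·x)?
- 2 x - 3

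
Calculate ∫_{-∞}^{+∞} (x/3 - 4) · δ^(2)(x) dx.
0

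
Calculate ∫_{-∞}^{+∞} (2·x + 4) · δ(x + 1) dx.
2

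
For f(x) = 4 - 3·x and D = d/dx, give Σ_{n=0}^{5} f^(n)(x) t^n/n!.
- 3 t - 3 x + 4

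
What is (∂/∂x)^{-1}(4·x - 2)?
2 x^{2} - 2 x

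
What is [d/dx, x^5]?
5 x^{4}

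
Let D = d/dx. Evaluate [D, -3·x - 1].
-3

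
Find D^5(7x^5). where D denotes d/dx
840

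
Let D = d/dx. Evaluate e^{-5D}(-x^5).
- x^{5} + 25 x^{4} - 250 x^{3} + 1250 x^{2} - 3125 x + 3125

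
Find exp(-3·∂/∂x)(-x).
3 - x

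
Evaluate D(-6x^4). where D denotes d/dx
- 24 x^{3}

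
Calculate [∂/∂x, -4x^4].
- 16 x^{3}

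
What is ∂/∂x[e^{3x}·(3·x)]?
\left(9 x + 3\right) e^{3 x}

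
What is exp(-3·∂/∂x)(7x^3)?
7 x^{3} - 63 x^{2} + 189 x - 189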